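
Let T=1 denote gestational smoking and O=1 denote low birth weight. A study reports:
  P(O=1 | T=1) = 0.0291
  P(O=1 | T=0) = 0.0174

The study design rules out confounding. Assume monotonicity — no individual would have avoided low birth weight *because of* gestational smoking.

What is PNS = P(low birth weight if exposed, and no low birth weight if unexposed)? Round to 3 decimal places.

PNS ≈ 0.012

Let p₁ = 0.0291, p₀ = 0.0174.
Under exogeneity and monotonicity, PNS = p₁ − p₀.
PNS = 0.0291 − 0.0174 = 0.0117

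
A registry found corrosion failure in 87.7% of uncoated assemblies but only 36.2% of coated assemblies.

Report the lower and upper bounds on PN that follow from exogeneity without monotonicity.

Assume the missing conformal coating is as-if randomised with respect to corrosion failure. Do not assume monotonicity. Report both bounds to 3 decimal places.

0.587 ≤ PN ≤ 0.727

p₁ = 0.877, p₀ = 0.362.
Under exogeneity alone the bounds on PN are max{0,(p₁−p₀)/p₁} ≤ PN ≤ min{1,(1−p₀)/p₁}.
  lower = (p₁ − p₀)/p₁ = 0.515 / 0.877 ≈ 0.5872
  upper = min{1, (1 − p₀)/p₁} = 0.638 / 0.877 ≈ 0.7275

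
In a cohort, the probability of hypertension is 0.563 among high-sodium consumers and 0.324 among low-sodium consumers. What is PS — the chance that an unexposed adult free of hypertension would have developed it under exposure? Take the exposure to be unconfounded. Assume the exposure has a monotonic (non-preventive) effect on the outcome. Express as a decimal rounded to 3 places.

PS ≈ 0.354

Let p₁ = 0.563, p₀ = 0.324.
Under exogeneity and monotonicity, PS = (p₁ − p₀) / (1 − p₀).
PS = (0.563 − 0.324) / (1 − 0.324) = 0.239 / 0.676 ≈ 0.3536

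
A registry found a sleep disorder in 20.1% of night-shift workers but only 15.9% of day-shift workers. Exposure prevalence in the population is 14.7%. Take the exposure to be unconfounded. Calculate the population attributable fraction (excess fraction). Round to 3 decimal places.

PAF ≈ 0.037

p₁ = 0.201, p₀ = 0.159.
Overall risk P(Y=1) = π·p₁ + (1−π)·p₀ = 0.147×0.201 + 0.853×0.159 = 0.16517.
Under exogeneity, PAF = [P(Y=1) − p₀] / P(Y=1).
PAF = (0.16517 − 0.159) / 0.16517 ≈ 0.0374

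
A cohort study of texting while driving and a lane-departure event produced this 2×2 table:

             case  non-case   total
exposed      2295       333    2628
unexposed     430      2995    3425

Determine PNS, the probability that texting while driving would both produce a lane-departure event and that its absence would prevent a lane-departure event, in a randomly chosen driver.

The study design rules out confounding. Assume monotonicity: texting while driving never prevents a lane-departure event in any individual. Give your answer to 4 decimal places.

PNS ≈ 0.7477

p₁ = P(outcome | exposed) = 2295/2628 = 0.87329
p₀ = P(outcome | unexposed) = 430/3425 = 0.12555
Under exogeneity and monotonicity, PNS = p₁ − p₀.
PNS = 0.87329 − 0.12555 = 0.74774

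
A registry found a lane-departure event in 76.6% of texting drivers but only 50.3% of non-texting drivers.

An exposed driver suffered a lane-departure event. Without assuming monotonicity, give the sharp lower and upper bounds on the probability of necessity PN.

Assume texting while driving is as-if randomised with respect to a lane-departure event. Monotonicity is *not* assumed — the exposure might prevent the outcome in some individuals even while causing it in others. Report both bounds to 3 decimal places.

0.343 ≤ PN ≤ 0.649

p₁ = 0.766, p₀ = 0.503.
Under exogeneity alone the bounds on PN are max{0,(p₁−p₀)/p₁} ≤ PN ≤ min{1,(1−p₀)/p₁}.
  lower = (p₁ − p₀)/p₁ = 0.263 / 0.766 ≈ 0.3433
  upper = min{1, (1 − p₀)/p₁} = 0.497 / 0.766 ≈ 0.6488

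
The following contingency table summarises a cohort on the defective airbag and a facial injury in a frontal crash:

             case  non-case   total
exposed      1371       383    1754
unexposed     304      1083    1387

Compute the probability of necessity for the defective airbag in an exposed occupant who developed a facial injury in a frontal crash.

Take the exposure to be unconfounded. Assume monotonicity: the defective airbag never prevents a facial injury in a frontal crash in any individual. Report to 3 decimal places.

PN ≈ 0.720

p₁ = P(outcome | exposed) = 1371/1754 = 0.78164
p₀ = P(outcome | unexposed) = 304/1387 = 0.21918
Under exogeneity and monotonicity, PN = (p₁ − p₀) / p₁.
PN = (0.78164 − 0.21918) / 0.78164 = 0.56246 / 0.78164 ≈ 0.7196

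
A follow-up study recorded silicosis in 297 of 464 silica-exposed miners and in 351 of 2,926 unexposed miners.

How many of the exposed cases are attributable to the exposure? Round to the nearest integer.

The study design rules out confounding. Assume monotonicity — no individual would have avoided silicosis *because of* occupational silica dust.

about 241 cases

p₁ = P(outcome | exposed) = 297/464 = 0.64009
p₀ = P(outcome | unexposed) = 351/2926 = 0.11996
PN = (p₁ − p₀)/p₁ = (0.64009 − 0.11996) / 0.64009 ≈ 0.81259.
Attributable cases ≈ PN × (exposed cases) = 0.81259 × 297 ≈ 241.34.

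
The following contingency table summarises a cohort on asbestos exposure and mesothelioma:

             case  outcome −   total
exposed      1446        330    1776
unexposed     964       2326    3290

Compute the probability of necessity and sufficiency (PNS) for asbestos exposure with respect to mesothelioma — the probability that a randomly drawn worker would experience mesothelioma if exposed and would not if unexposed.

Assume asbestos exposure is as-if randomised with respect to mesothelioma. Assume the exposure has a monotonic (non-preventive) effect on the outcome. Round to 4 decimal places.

PNS ≈ 0.5212

p₁ = P(outcome | exposed) = 1446/1776 = 0.81419
p₀ = P(outcome | unexposed) = 964/3290 = 0.29301
Under exogeneity and monotonicity, PNS = p₁ − p₀.
PNS = 0.81419 − 0.29301 = 0.52118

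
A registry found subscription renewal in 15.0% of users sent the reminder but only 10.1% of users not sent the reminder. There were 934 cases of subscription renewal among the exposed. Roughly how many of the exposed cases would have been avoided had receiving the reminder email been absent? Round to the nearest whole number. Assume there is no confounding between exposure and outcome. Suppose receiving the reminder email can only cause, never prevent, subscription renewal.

p₁ = 0.15, p₀ = 0.101.
PN = (p₁ − p₀)/p₁ = (0.15 − 0.101) / 0.15 ≈ 0.32667.
Attributable cases ≈ PN × (exposed cases) = 0.32667 × 934 ≈ 305.11.

about 305 cases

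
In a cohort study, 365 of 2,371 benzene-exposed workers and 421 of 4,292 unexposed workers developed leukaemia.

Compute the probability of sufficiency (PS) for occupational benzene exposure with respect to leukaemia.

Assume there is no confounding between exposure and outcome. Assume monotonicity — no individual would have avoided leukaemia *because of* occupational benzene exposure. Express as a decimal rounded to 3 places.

PS ≈ 0.062

p₁ = P(outcome | exposed) = 365/2371 = 0.15394
p₀ = P(outcome | unexposed) = 421/4292 = 0.098089
Under exogeneity and monotonicity, PS = (p₁ − p₀) / (1 − p₀).
PS = (0.15394 − 0.098089) / (1 − 0.098089) = 0.055854 / 0.90191 ≈ 0.0619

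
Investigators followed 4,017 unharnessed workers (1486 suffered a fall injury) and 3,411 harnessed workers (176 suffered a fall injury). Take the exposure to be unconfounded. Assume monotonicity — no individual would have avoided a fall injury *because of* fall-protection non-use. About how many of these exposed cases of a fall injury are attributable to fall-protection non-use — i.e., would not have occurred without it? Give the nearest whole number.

p₁ = P(outcome | exposed) = 1486/4017 = 0.36993
p₀ = P(outcome | unexposed) = 176/3411 = 0.051598
PN = (p₁ − p₀)/p₁ = (0.36993 − 0.051598) / 0.36993 ≈ 0.86052.
Attributable cases ≈ PN × (exposed cases) = 0.86052 × 1486 ≈ 1278.73.

about 1279 cases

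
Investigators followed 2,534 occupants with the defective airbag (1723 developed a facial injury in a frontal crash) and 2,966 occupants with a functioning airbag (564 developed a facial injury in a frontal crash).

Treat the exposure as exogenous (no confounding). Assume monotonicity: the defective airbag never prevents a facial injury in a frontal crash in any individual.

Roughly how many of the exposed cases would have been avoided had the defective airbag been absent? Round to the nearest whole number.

p₁ = P(outcome | exposed) = 1723/2534 = 0.67995
p₀ = P(outcome | unexposed) = 564/2966 = 0.19016
PN = (p₁ − p₀)/p₁ = (0.67995 − 0.19016) / 0.67995 ≈ 0.72034.
Attributable cases ≈ PN × (exposed cases) = 0.72034 × 1723 ≈ 1241.15.

about 1241 cases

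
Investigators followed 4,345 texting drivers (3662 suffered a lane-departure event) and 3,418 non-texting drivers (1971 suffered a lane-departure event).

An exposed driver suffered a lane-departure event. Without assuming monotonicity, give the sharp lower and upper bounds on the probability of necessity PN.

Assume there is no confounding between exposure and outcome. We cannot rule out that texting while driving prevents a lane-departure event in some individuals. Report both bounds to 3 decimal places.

p₁ = P(outcome | exposed) = 3662/4345 = 0.84281
p₀ = P(outcome | unexposed) = 1971/3418 = 0.57665
Under exogeneity alone the bounds on PN are max{0,(p₁−p₀)/p₁} ≤ PN ≤ min{1,(1−p₀)/p₁}.
  lower = (p₁ − p₀)/p₁ = 0.26615 / 0.84281 ≈ 0.3158
  upper = min{1, (1 − p₀)/p₁} = 0.42335 / 0.84281 ≈ 0.5023

0.316 ≤ PN ≤ 0.502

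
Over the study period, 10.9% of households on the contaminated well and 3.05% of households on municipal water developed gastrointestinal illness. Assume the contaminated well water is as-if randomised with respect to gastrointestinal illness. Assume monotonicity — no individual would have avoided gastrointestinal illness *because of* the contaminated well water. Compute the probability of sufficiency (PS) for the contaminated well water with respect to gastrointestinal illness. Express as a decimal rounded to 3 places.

p₁ = 0.109, p₀ = 0.0305.
Under exogeneity and monotonicity, PS = (p₁ − p₀) / (1 − p₀).
PS = (0.109 − 0.0305) / (1 − 0.0305) = 0.0785 / 0.9695 ≈ 0.0810

PS ≈ 0.081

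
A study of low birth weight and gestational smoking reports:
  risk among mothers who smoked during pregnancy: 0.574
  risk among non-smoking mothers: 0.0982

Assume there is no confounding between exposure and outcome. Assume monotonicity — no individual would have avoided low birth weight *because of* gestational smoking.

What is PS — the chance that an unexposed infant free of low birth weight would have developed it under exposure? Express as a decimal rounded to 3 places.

PS ≈ 0.528

Let p₁ = 0.574, p₀ = 0.0982.
Under exogeneity and monotonicity, PS = (p₁ − p₀) / (1 − p₀).
PS = (0.574 − 0.0982) / (1 − 0.0982) = 0.4758 / 0.9018 ≈ 0.5276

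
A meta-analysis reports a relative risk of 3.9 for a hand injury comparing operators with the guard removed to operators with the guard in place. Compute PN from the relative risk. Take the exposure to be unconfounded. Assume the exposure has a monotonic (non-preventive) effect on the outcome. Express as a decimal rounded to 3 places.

PN ≈ 0.744

Under exogeneity and monotonicity, PN = (RR − 1) / RR = 1 − 1/RR.
PN = (3.9 − 1) / 3.9 = 2.9 / 3.9 ≈ 0.7436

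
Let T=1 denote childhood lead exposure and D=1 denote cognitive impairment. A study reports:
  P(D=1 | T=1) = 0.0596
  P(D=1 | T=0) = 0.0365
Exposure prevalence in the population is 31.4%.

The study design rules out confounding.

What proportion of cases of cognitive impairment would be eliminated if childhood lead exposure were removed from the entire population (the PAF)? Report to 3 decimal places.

Let p₁ = 0.0596, p₀ = 0.0365.
Overall risk P(Y=1) = π·p₁ + (1−π)·p₀ = 0.314×0.0596 + 0.686×0.0365 = 0.043753.
Under exogeneity, PAF = [P(Y=1) − p₀] / P(Y=1).
PAF = (0.043753 − 0.0365) / 0.043753 ≈ 0.1658

PAF ≈ 0.166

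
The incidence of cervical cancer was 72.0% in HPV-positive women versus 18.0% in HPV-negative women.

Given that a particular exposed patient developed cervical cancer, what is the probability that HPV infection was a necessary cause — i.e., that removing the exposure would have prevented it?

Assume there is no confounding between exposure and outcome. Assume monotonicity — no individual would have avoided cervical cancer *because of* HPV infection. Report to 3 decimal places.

p₁ = 0.72, p₀ = 0.18.
Under exogeneity and monotonicity, PN = (p₁ − p₀) / p₁.
PN = (0.72 − 0.18) / 0.72 = 0.54 / 0.72 ≈ 0.7500

PN ≈ 0.750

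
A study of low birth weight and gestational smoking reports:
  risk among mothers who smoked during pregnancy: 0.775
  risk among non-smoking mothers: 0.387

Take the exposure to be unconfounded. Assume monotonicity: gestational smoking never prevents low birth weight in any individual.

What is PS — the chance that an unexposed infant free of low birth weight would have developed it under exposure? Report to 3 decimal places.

PS ≈ 0.633

Let p₁ = 0.775, p₀ = 0.387.
Under exogeneity and monotonicity, PS = (p₁ − p₀) / (1 − p₀).
PS = (0.775 − 0.387) / (1 − 0.387) = 0.388 / 0.613 ≈ 0.6330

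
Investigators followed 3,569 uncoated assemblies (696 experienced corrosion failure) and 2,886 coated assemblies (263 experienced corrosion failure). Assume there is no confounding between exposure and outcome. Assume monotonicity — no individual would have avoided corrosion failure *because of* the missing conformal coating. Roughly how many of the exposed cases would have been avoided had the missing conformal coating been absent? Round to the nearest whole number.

p₁ = P(outcome | exposed) = 696/3569 = 0.19501
p₀ = P(outcome | unexposed) = 263/2886 = 0.09113
PN = (p₁ − p₀)/p₁ = (0.19501 − 0.09113) / 0.19501 ≈ 0.53270.
Attributable cases ≈ PN × (exposed cases) = 0.53270 × 696 ≈ 370.76.

about 371 cases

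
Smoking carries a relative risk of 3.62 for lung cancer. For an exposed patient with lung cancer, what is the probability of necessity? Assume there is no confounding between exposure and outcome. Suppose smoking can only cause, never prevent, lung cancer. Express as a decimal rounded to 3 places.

Under exogeneity and monotonicity, PN = (RR − 1) / RR = 1 − 1/RR.
PN = (3.62 − 1) / 3.62 = 2.62 / 3.62 ≈ 0.7238

PN ≈ 0.724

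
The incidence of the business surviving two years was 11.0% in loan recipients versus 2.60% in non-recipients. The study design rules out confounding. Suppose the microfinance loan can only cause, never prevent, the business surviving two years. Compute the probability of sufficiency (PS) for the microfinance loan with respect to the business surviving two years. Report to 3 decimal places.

p₁ = 0.11, p₀ = 0.026.
Under exogeneity and monotonicity, PS = (p₁ − p₀) / (1 − p₀).
PS = (0.11 − 0.026) / (1 − 0.026) = 0.084 / 0.974 ≈ 0.0862

PS ≈ 0.086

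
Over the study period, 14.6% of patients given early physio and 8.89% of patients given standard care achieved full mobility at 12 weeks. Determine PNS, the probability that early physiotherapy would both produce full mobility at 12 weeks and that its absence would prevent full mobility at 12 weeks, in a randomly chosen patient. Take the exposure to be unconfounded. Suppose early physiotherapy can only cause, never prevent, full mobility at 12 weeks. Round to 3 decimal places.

PNS ≈ 0.057

p₁ = 0.146, p₀ = 0.0889.
Under exogeneity and monotonicity, PNS = p₁ − p₀.
PNS = 0.146 − 0.0889 = 0.0571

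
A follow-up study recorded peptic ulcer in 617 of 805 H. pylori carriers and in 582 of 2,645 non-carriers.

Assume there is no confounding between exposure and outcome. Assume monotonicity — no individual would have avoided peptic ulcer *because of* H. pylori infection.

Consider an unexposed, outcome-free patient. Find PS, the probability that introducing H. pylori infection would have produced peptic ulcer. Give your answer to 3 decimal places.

PS ≈ 0.701

p₁ = P(outcome | exposed) = 617/805 = 0.76646
p₀ = P(outcome | unexposed) = 582/2645 = 0.22004
Under exogeneity and monotonicity, PS = (p₁ − p₀) / (1 − p₀).
PS = (0.76646 − 0.22004) / (1 − 0.22004) = 0.54642 / 0.77996 ≈ 0.7006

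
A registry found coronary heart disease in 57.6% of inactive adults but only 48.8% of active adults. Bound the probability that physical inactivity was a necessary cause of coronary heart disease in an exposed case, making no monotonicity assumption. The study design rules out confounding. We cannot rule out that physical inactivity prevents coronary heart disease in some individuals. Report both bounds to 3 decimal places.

p₁ = 0.576, p₀ = 0.488.
Under exogeneity alone the bounds on PN are max{0,(p₁−p₀)/p₁} ≤ PN ≤ min{1,(1−p₀)/p₁}.
  lower = (p₁ − p₀)/p₁ = 0.088 / 0.576 ≈ 0.1528
  upper = min{1, (1 − p₀)/p₁} = 0.512 / 0.576 ≈ 0.8889

0.153 ≤ PN ≤ 0.889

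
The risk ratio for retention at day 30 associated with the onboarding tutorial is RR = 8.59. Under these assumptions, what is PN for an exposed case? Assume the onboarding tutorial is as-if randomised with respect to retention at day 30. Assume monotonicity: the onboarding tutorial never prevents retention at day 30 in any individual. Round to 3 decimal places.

Under exogeneity and monotonicity, PN = (RR − 1) / RR = 1 − 1/RR.
PN = (8.59 − 1) / 8.59 = 7.59 / 8.59 ≈ 0.8836

PN ≈ 0.884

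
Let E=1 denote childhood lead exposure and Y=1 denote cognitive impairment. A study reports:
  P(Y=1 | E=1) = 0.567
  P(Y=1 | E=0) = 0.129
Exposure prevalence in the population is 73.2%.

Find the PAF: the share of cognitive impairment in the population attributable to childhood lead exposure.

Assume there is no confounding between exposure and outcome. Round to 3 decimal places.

PAF ≈ 0.713

Let p₁ = 0.567, p₀ = 0.129.
Overall risk P(Y=1) = π·p₁ + (1−π)·p₀ = 0.732×0.567 + 0.268×0.129 = 0.44962.
Under exogeneity, PAF = [P(Y=1) − p₀] / P(Y=1).
PAF = (0.44962 − 0.129) / 0.44962 ≈ 0.7131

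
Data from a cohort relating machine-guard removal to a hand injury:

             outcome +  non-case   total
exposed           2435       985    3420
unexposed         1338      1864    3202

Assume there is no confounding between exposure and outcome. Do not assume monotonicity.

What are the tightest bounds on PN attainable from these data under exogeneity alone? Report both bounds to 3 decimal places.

0.413 ≤ PN ≤ 0.818

p₁ = P(outcome | exposed) = 2435/3420 = 0.71199
p₀ = P(outcome | unexposed) = 1338/3202 = 0.41786
Under exogeneity alone the bounds on PN are max{0,(p₁−p₀)/p₁} ≤ PN ≤ min{1,(1−p₀)/p₁}.
  lower = (p₁ − p₀)/p₁ = 0.29412 / 0.71199 ≈ 0.4131
  upper = min{1, (1 − p₀)/p₁} = 0.58214 / 0.71199 ≈ 0.8176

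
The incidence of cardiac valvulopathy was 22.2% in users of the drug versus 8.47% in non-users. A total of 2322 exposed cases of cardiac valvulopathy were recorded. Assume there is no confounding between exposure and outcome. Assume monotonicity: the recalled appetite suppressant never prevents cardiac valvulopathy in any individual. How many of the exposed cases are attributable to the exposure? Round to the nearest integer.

about 1436 cases

p₁ = 0.222, p₀ = 0.0847.
PN = (p₁ − p₀)/p₁ = (0.222 − 0.0847) / 0.222 ≈ 0.61847.
Attributable cases ≈ PN × (exposed cases) = 0.61847 × 2322 ≈ 1436.08.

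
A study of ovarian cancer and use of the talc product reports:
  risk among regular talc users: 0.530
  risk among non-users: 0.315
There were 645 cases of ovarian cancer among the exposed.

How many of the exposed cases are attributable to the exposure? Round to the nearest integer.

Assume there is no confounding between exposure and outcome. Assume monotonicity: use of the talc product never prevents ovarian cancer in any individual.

Let p₁ = 0.53, p₀ = 0.315.
PN = (p₁ − p₀)/p₁ = (0.53 − 0.315) / 0.53 ≈ 0.40566.
Attributable cases ≈ PN × (exposed cases) = 0.40566 × 645 ≈ 261.65.

about 262 cases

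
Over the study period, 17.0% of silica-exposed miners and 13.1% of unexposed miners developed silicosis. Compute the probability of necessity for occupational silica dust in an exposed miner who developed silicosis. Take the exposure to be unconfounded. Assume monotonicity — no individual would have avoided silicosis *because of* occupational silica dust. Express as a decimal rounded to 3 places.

PN ≈ 0.229

p₁ = 0.17, p₀ = 0.131.
Under exogeneity and monotonicity, PN = (p₁ − p₀) / p₁.
PN = (0.17 − 0.131) / 0.17 = 0.039 / 0.17 ≈ 0.2294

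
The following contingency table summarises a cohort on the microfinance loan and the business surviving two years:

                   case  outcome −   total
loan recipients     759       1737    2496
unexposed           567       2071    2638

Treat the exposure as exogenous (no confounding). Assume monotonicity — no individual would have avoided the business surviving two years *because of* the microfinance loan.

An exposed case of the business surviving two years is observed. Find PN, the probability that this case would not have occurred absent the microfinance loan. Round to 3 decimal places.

p₁ = P(outcome | exposed) = 759/2496 = 0.30409
p₀ = P(outcome | unexposed) = 567/2638 = 0.21494
Under exogeneity and monotonicity, PN = (p₁ − p₀) / p₁.
PN = (0.30409 − 0.21494) / 0.30409 = 0.089151 / 0.30409 ≈ 0.2932

PN ≈ 0.293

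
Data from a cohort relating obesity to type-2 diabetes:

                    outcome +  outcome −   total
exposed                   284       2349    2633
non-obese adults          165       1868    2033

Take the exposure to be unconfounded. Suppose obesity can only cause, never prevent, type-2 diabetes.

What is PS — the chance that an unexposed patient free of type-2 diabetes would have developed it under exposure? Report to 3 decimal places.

PS ≈ 0.029

p₁ = P(outcome | exposed) = 284/2633 = 0.10786
p₀ = P(outcome | unexposed) = 165/2033 = 0.081161
Under exogeneity and monotonicity, PS = (p₁ − p₀)/(1 − p₀).
PS = (0.10786 − 0.081161) / 0.91884 ≈ 0.0291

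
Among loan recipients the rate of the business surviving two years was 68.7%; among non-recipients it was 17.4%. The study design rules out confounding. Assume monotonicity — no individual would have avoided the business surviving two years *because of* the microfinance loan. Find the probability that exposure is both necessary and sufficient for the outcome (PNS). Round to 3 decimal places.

p₁ = 0.687, p₀ = 0.174.
Under exogeneity and monotonicity, PNS = p₁ − p₀.
PNS = 0.687 − 0.174 = 0.513

PNS ≈ 0.513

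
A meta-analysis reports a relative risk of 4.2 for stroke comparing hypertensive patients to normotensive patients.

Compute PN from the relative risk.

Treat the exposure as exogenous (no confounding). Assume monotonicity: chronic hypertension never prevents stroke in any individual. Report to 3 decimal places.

PN ≈ 0.762

Under exogeneity and monotonicity, PN = (RR − 1) / RR = 1 − 1/RR.
PN = (4.2 − 1) / 4.2 = 3.2 / 4.2 ≈ 0.7619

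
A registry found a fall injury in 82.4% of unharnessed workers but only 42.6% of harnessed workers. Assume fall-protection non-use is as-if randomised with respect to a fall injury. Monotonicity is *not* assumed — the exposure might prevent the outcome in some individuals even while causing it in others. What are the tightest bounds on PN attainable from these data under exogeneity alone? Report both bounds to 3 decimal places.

0.483 ≤ PN ≤ 0.697

p₁ = 0.824, p₀ = 0.426.
Under exogeneity alone the bounds on PN are max{0,(p₁−p₀)/p₁} ≤ PN ≤ min{1,(1−p₀)/p₁}.
  lower = (p₁ − p₀)/p₁ = 0.398 / 0.824 ≈ 0.4830
  upper = min{1, (1 − p₀)/p₁} = 0.574 / 0.824 ≈ 0.6966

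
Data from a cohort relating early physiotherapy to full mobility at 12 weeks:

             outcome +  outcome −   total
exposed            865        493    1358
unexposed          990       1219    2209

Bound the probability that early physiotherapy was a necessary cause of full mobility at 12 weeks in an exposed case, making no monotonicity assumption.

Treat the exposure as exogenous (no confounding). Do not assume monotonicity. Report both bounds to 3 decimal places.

p₁ = P(outcome | exposed) = 865/1358 = 0.63697
p₀ = P(outcome | unexposed) = 990/2209 = 0.44817
Under exogeneity alone the bounds on PN are max{0,(p₁−p₀)/p₁} ≤ PN ≤ min{1,(1−p₀)/p₁}.
  lower = (p₁ − p₀)/p₁ = 0.1888 / 0.63697 ≈ 0.2964
  upper = min{1, (1 − p₀)/p₁} = 0.55183 / 0.63697 ≈ 0.8663

0.296 ≤ PN ≤ 0.866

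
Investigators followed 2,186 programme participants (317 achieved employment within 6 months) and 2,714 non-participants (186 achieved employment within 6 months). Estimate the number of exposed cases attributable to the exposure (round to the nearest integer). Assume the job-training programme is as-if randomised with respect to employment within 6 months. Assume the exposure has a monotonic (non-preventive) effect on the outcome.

p₁ = P(outcome | exposed) = 317/2186 = 0.14501
p₀ = P(outcome | unexposed) = 186/2714 = 0.068534
PN = (p₁ − p₀)/p₁ = (0.14501 − 0.068534) / 0.14501 ≈ 0.52740.
Attributable cases ≈ PN × (exposed cases) = 0.52740 × 317 ≈ 167.19.

about 167 cases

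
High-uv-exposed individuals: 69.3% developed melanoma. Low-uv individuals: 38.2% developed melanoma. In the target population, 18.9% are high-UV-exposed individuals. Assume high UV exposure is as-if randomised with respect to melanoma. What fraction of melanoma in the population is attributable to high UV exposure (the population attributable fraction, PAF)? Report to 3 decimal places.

PAF ≈ 0.133

p₁ = 0.693, p₀ = 0.382.
Overall risk P(Y=1) = π·p₁ + (1−π)·p₀ = 0.189×0.693 + 0.811×0.382 = 0.44078.
Under exogeneity, PAF = [P(Y=1) − p₀] / P(Y=1).
PAF = (0.44078 − 0.382) / 0.44078 ≈ 0.1334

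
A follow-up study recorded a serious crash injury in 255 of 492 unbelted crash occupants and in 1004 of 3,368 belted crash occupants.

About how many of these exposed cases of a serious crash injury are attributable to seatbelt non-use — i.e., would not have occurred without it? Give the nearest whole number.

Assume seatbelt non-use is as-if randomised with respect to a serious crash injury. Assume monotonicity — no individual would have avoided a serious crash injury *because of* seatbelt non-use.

p₁ = P(outcome | exposed) = 255/492 = 0.51829
p₀ = P(outcome | unexposed) = 1004/3368 = 0.2981
PN = (p₁ − p₀)/p₁ = (0.51829 − 0.2981) / 0.51829 ≈ 0.42484.
Attributable cases ≈ PN × (exposed cases) = 0.42484 × 255 ≈ 108.33.

about 108 cases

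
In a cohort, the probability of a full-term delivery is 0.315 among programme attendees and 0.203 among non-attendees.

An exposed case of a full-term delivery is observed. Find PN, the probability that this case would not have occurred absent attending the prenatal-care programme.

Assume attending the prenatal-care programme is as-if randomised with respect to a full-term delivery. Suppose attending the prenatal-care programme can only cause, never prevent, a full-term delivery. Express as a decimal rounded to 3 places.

PN ≈ 0.356

Let p₁ = 0.315, p₀ = 0.203.
Under exogeneity and monotonicity, PN = (p₁ − p₀) / p₁.
PN = (0.315 − 0.203) / 0.315 = 0.112 / 0.315 ≈ 0.3556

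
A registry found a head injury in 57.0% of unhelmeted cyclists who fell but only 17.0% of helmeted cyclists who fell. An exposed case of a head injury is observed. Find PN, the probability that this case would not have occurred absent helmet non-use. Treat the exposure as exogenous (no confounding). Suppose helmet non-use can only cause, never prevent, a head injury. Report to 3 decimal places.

p₁ = 0.57, p₀ = 0.17.
Under exogeneity and monotonicity, PN = (p₁ − p₀) / p₁.
PN = (0.57 − 0.17) / 0.57 = 0.4 / 0.57 ≈ 0.7018

PN ≈ 0.702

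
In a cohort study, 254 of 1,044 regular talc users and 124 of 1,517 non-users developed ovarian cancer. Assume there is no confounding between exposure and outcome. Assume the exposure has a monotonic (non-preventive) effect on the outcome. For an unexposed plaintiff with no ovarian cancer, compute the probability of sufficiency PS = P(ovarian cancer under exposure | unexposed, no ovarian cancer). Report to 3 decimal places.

p₁ = P(outcome | exposed) = 254/1044 = 0.2433
p₀ = P(outcome | unexposed) = 124/1517 = 0.08174
Under exogeneity and monotonicity, PS = (p₁ − p₀) / (1 − p₀).
PS = (0.2433 − 0.08174) / (1 − 0.08174) = 0.16155 / 0.91826 ≈ 0.1759

PS ≈ 0.176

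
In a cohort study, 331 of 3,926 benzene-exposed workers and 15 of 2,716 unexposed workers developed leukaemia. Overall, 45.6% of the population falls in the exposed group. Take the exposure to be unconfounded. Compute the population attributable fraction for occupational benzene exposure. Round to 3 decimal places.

PAF ≈ 0.867

p₁ = P(outcome | exposed) = 331/3926 = 0.08431
p₀ = P(outcome | unexposed) = 15/2716 = 0.0055228
Overall risk P(Y=1) = π·p₁ + (1−π)·p₀ = 0.456×0.08431 + 0.544×0.0055228 = 0.04145.
Under exogeneity, PAF = [P(Y=1) − p₀] / P(Y=1).
PAF = (0.04145 − 0.0055228) / 0.04145 ≈ 0.8668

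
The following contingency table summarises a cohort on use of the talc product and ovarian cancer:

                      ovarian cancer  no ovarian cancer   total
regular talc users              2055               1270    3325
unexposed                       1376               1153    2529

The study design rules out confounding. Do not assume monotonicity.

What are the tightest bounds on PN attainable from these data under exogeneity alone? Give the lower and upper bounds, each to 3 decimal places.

p₁ = P(outcome | exposed) = 2055/3325 = 0.61805
p₀ = P(outcome | unexposed) = 1376/2529 = 0.54409
Under exogeneity alone the bounds on PN are max{0,(p₁−p₀)/p₁} ≤ PN ≤ min{1,(1−p₀)/p₁}.
  lower = (p₁ − p₀)/p₁ = 0.073957 / 0.61805 ≈ 0.1197
  upper = min{1, (1 − p₀)/p₁} = 0.45591 / 0.61805 ≈ 0.7377

0.120 ≤ PN ≤ 0.738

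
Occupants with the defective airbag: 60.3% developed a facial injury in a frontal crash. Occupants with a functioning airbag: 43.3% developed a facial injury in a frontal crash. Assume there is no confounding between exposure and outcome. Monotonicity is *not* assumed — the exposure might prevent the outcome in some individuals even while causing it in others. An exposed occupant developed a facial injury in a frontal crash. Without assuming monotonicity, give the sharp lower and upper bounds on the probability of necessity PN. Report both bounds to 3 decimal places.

p₁ = 0.603, p₀ = 0.433.
Under exogeneity alone the bounds on PN are max{0,(p₁−p₀)/p₁} ≤ PN ≤ min{1,(1−p₀)/p₁}.
  lower = (p₁ − p₀)/p₁ = 0.17 / 0.603 ≈ 0.2819
  upper = min{1, (1 − p₀)/p₁} = 0.567 / 0.603 ≈ 0.9403

0.282 ≤ PN ≤ 0.940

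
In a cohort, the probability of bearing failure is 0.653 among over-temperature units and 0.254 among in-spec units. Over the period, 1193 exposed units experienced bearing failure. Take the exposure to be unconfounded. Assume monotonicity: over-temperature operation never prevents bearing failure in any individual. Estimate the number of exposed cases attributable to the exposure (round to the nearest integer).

Let p₁ = 0.653, p₀ = 0.254.
PN = (p₁ − p₀)/p₁ = (0.653 − 0.254) / 0.653 ≈ 0.61103.
Attributable cases ≈ PN × (exposed cases) = 0.61103 × 1193 ≈ 728.95.

about 729 cases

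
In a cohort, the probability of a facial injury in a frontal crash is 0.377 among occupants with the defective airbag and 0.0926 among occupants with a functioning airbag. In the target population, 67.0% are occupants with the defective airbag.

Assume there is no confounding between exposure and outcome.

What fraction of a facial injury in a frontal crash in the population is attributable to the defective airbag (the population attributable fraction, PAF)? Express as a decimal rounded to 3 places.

Let p₁ = 0.377, p₀ = 0.0926.
Overall risk P(Y=1) = π·p₁ + (1−π)·p₀ = 0.67×0.377 + 0.33×0.0926 = 0.28315.
Under exogeneity, PAF = [P(Y=1) − p₀] / P(Y=1).
PAF = (0.28315 − 0.0926) / 0.28315 ≈ 0.6730

PAF ≈ 0.673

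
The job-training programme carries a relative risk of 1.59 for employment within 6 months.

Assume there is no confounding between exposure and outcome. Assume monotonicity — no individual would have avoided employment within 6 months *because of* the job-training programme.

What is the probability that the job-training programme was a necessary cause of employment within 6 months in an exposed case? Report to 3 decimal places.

PN ≈ 0.371

Under exogeneity and monotonicity, PN = (RR − 1) / RR = 1 − 1/RR.
PN = (1.59 − 1) / 1.59 = 0.59 / 1.59 ≈ 0.3711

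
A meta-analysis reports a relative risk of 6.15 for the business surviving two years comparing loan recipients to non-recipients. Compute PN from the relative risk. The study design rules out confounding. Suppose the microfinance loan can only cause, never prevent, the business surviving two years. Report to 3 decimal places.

Under exogeneity and monotonicity, PN = (RR − 1) / RR = 1 − 1/RR.
PN = (6.15 − 1) / 6.15 = 5.15 / 6.15 ≈ 0.8374

PN ≈ 0.837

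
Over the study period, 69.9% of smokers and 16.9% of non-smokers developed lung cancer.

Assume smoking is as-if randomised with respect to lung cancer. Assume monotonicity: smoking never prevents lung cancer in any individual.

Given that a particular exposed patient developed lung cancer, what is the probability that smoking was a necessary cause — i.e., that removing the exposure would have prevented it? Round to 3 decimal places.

p₁ = 0.699, p₀ = 0.169.
Under exogeneity and monotonicity, PN = (p₁ − p₀) / p₁.
PN = (0.699 − 0.169) / 0.699 = 0.53 / 0.699 ≈ 0.7582

PN ≈ 0.758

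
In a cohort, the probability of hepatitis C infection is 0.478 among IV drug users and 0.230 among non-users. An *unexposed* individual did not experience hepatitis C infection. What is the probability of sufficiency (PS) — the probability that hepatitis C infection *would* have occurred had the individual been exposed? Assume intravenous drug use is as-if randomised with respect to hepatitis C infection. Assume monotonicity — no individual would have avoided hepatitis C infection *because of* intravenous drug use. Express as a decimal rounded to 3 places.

PS ≈ 0.322

Let p₁ = 0.478, p₀ = 0.23.
Under exogeneity and monotonicity, PS = (p₁ − p₀) / (1 − p₀).
PS = (0.478 − 0.23) / (1 − 0.23) = 0.248 / 0.77 ≈ 0.3221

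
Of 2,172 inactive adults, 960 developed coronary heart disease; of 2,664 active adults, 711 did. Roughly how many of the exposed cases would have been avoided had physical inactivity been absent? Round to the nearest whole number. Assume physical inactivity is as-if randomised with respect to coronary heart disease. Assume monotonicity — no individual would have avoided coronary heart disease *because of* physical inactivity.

about 380 cases

p₁ = P(outcome | exposed) = 960/2172 = 0.44199
p₀ = P(outcome | unexposed) = 711/2664 = 0.26689
PN = (p₁ − p₀)/p₁ = (0.44199 − 0.26689) / 0.44199 ≈ 0.39616.
Attributable cases ≈ PN × (exposed cases) = 0.39616 × 960 ≈ 380.31.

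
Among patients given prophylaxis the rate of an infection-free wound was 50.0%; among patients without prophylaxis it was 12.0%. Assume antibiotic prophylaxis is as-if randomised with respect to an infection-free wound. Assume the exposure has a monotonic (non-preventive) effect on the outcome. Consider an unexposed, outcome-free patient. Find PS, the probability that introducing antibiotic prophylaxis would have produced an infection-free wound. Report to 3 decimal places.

p₁ = 0.5, p₀ = 0.12.
Under exogeneity and monotonicity, PS = (p₁ − p₀) / (1 − p₀).
PS = (0.5 − 0.12) / (1 − 0.12) = 0.38 / 0.88 ≈ 0.4318

PS ≈ 0.432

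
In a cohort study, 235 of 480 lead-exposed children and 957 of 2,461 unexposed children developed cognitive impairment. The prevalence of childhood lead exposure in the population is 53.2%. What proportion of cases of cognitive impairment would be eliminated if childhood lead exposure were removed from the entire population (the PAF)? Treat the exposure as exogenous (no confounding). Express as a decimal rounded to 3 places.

PAF ≈ 0.121

p₁ = P(outcome | exposed) = 235/480 = 0.48958
p₀ = P(outcome | unexposed) = 957/2461 = 0.38887
Overall risk P(Y=1) = π·p₁ + (1−π)·p₀ = 0.532×0.48958 + 0.468×0.38887 = 0.44245.
Under exogeneity, PAF = [P(Y=1) − p₀] / P(Y=1).
PAF = (0.44245 − 0.38887) / 0.44245 ≈ 0.1211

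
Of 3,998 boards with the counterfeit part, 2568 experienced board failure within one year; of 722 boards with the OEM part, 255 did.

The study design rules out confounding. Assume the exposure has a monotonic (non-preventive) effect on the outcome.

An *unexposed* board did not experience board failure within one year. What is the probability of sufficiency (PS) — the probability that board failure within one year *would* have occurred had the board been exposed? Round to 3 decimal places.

PS ≈ 0.447

p₁ = P(outcome | exposed) = 2568/3998 = 0.64232
p₀ = P(outcome | unexposed) = 255/722 = 0.35319
Under exogeneity and monotonicity, PS = (p₁ − p₀) / (1 − p₀).
PS = (0.64232 − 0.35319) / (1 − 0.35319) = 0.28914 / 0.64681 ≈ 0.4470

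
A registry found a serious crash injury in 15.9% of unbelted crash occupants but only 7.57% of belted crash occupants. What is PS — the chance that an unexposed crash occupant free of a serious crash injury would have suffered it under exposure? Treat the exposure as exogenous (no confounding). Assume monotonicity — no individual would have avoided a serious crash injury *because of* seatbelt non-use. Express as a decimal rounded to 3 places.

p₁ = 0.159, p₀ = 0.0757.
Under exogeneity and monotonicity, PS = (p₁ − p₀) / (1 − p₀).
PS = (0.159 − 0.0757) / (1 − 0.0757) = 0.0833 / 0.9243 ≈ 0.0901

PS ≈ 0.090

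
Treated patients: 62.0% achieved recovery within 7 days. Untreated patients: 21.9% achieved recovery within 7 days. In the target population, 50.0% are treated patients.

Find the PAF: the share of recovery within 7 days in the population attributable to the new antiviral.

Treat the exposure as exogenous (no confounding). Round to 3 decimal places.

PAF ≈ 0.478

p₁ = 0.62, p₀ = 0.219.
Overall risk P(Y=1) = π·p₁ + (1−π)·p₀ = 0.5×0.62 + 0.5×0.219 = 0.4195.
Under exogeneity, PAF = [P(Y=1) − p₀] / P(Y=1).
PAF = (0.4195 − 0.219) / 0.4195 ≈ 0.4779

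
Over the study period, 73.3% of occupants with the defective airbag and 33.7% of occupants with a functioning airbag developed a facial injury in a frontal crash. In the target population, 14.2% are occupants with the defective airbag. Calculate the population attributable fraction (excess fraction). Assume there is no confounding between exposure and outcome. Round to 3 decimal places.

p₁ = 0.733, p₀ = 0.337.
Overall risk P(Y=1) = π·p₁ + (1−π)·p₀ = 0.142×0.733 + 0.858×0.337 = 0.39323.
Under exogeneity, PAF = [P(Y=1) − p₀] / P(Y=1).
PAF = (0.39323 − 0.337) / 0.39323 ≈ 0.1430

PAF ≈ 0.143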